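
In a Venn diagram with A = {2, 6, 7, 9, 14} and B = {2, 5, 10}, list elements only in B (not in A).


A = {2, 6, 7, 9, 14}
B = {2, 5, 10}
Region: only in B (not in A)
Elements: {5, 10}

Elements only in B (not in A): {5, 10}


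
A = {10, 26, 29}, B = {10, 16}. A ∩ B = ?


A ∩ B = elements in both A and B
A = {10, 26, 29}
B = {10, 16}
A ∩ B = {10}

A ∩ B = {10}


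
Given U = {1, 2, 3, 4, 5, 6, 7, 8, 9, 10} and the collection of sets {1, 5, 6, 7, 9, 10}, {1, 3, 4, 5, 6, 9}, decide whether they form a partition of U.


A partition requires: (1) non-empty parts, (2) pairwise disjoint, (3) union = U
Parts: {1, 5, 6, 7, 9, 10}, {1, 3, 4, 5, 6, 9}
Union of parts: {1, 3, 4, 5, 6, 7, 9, 10}
U = {1, 2, 3, 4, 5, 6, 7, 8, 9, 10}
All non-empty? True
Pairwise disjoint? False
Covers U? False

No, not a valid partition


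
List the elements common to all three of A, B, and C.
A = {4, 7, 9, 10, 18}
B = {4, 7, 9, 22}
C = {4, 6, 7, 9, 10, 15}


A ∩ B = {4, 7, 9}
(A ∩ B) ∩ C = {4, 7, 9}

A ∩ B ∩ C = {4, 7, 9}


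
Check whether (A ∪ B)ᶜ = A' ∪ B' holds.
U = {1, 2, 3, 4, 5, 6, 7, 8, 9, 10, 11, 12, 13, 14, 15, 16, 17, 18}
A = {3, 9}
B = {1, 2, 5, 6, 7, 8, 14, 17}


LHS: A ∪ B = {1, 2, 3, 5, 6, 7, 8, 9, 14, 17}
(A ∪ B)' = U \ (A ∪ B) = {4, 10, 11, 12, 13, 15, 16, 18}
A' = {1, 2, 4, 5, 6, 7, 8, 10, 11, 12, 13, 14, 15, 16, 17, 18}, B' = {3, 4, 9, 10, 11, 12, 13, 15, 16, 18}
Claimed RHS: A' ∪ B' = {1, 2, 3, 4, 5, 6, 7, 8, 9, 10, 11, 12, 13, 14, 15, 16, 17, 18}
Identity is INVALID: LHS = {4, 10, 11, 12, 13, 15, 16, 18} but the RHS claimed here equals {1, 2, 3, 4, 5, 6, 7, 8, 9, 10, 11, 12, 13, 14, 15, 16, 17, 18}. The correct form is (A ∪ B)' = A' ∩ B'.

Identity is invalid: (A ∪ B)' = {4, 10, 11, 12, 13, 15, 16, 18} but A' ∪ B' = {1, 2, 3, 4, 5, 6, 7, 8, 9, 10, 11, 12, 13, 14, 15, 16, 17, 18}. The correct De Morgan law is (A ∪ B)' = A' ∩ B'.


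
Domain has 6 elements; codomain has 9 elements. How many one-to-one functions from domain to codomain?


An injection sends each of |A| = 6 inputs to a distinct output in B.
# injections = |B|·(|B|-1)·…·(|B|-|A|+1) = 9! / (9 - 6)!
= 9 × 8 × 7 × 6 × 5 × 4
= 60480

Number of injections = 60480


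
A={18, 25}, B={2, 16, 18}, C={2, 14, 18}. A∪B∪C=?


A ∪ B = {2, 16, 18, 25}
(A ∪ B) ∪ C = {2, 14, 16, 18, 25}

A ∪ B ∪ C = {2, 14, 16, 18, 25}


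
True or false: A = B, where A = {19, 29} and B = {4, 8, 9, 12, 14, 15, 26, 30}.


Two sets are equal iff they have exactly the same elements.
A = {19, 29}
B = {4, 8, 9, 12, 14, 15, 26, 30}
Differences: {4, 8, 9, 12, 14, 15, 19, 26, 29, 30}
A ≠ B

No, A ≠ B


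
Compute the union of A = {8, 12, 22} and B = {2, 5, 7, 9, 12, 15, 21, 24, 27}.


A ∪ B = all elements in A or B (or both)
A = {8, 12, 22}
B = {2, 5, 7, 9, 12, 15, 21, 24, 27}
A ∪ B = {2, 5, 7, 8, 9, 12, 15, 21, 22, 24, 27}

A ∪ B = {2, 5, 7, 8, 9, 12, 15, 21, 22, 24, 27}


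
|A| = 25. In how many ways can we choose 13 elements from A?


C(n,k) = n! / (k!(n-k)!)
C(25,13) = 25! / (13!12!)
= 5200300

C(25,13) = 5200300


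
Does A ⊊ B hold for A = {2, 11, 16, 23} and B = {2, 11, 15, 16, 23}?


A ⊂ B requires: A ⊆ B AND A ≠ B.
A ⊆ B? Yes
A = B? No
A ⊂ B: Yes (A is a proper subset of B)

Yes, A ⊂ B


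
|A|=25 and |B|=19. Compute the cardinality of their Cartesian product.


|A × B| = |A| × |B|
= 25 × 19
= 475

|A × B| = 475


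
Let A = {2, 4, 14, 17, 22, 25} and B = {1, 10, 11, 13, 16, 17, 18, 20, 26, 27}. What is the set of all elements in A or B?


A ∪ B = all elements in A or B (or both)
A = {2, 4, 14, 17, 22, 25}
B = {1, 10, 11, 13, 16, 17, 18, 20, 26, 27}
A ∪ B = {1, 2, 4, 10, 11, 13, 14, 16, 17, 18, 20, 22, 25, 26, 27}

A ∪ B = {1, 2, 4, 10, 11, 13, 14, 16, 17, 18, 20, 22, 25, 26, 27}


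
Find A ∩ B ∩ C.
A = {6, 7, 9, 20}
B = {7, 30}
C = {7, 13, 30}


A ∩ B = {7}
(A ∩ B) ∩ C = {7}

A ∩ B ∩ C = {7}


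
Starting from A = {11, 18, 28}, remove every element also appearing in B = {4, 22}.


A \ B = elements in A but not in B
A = {11, 18, 28}
B = {4, 22}
Remove from A any elements in B
A \ B = {11, 18, 28}

A \ B = {11, 18, 28}


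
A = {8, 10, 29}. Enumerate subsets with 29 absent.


A subset of A that omits 29 is a subset of A \ {29}, so there are 2^(n-1) = 2^2 = 4 of them.
Subsets excluding 29: ∅, {8}, {10}, {8, 10}

Subsets excluding 29 (4 total): ∅, {8}, {10}, {8, 10}


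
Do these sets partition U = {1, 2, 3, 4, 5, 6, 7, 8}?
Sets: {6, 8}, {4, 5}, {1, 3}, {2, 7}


A partition requires: (1) non-empty parts, (2) pairwise disjoint, (3) union = U
Parts: {6, 8}, {4, 5}, {1, 3}, {2, 7}
Union of parts: {1, 2, 3, 4, 5, 6, 7, 8}
U = {1, 2, 3, 4, 5, 6, 7, 8}
All non-empty? True
Pairwise disjoint? True
Covers U? True

Yes, valid partition


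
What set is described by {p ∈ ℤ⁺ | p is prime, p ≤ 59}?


Checking each candidate:
Condition: primes ≤ 59
Result = {2, 3, 5, 7, 11, 13, 17, 19, 23, 29, 31, 37, 41, 43, 47, 53, 59}

{2, 3, 5, 7, 11, 13, 17, 19, 23, 29, 31, 37, 41, 43, 47, 53, 59}


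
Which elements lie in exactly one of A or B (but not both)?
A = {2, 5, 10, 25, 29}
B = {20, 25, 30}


A △ B = (A \ B) ∪ (B \ A) = elements in exactly one of A or B
A \ B = {2, 5, 10, 29}
B \ A = {20, 30}
A △ B = {2, 5, 10, 20, 29, 30}

A △ B = {2, 5, 10, 20, 29, 30}


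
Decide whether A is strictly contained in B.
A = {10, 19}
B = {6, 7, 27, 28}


A ⊂ B requires: A ⊆ B AND A ≠ B.
A ⊆ B? No
A ⊄ B, so A is not a proper subset.

No, A is not a proper subset of B


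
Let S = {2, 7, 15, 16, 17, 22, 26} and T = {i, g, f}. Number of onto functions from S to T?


n = |S| = 7, k = |T| = 3. Surjections via inclusion-exclusion:
S(n,k) = Σ(-1)^i × C(k,i) × (k-i)^n, i=0 to k
i=0: (-1)^0×C(3,0)×3^7 = 2187
i=1: (-1)^1×C(3,1)×2^7 = -384
i=2: (-1)^2×C(3,2)×1^7 = 3
i=3: (-1)^3×C(3,3)×0^7 = 0
Total = 1806

Number of surjections = 1806


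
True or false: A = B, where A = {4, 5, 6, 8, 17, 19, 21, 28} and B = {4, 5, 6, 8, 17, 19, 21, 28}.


Two sets are equal iff they have exactly the same elements.
A = {4, 5, 6, 8, 17, 19, 21, 28}
B = {4, 5, 6, 8, 17, 19, 21, 28}
Same elements → A = B

Yes, A = B


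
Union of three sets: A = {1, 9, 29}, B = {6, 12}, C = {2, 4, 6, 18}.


A ∪ B = {1, 6, 9, 12, 29}
(A ∪ B) ∪ C = {1, 2, 4, 6, 9, 12, 18, 29}

A ∪ B ∪ C = {1, 2, 4, 6, 9, 12, 18, 29}


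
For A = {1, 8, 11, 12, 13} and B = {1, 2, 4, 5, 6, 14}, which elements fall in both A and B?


A = {1, 8, 11, 12, 13}
B = {1, 2, 4, 5, 6, 14}
Region: in both A and B
Elements: {1}

Elements in both A and B: {1}


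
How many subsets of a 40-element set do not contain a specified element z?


Subsets of A avoiding z are subsets of A \ {z}, which has 39 elements.
Count = 2^(n-1) = 2^39
= 549755813888

Number of subsets avoiding z = 549755813888


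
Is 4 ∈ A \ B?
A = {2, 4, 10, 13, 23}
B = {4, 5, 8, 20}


A = {2, 4, 10, 13, 23}, B = {4, 5, 8, 20}
A \ B = elements in A but not in B
A \ B = {2, 10, 13, 23}
Checking if 4 ∈ A \ B
4 is not in A \ B → False

4 ∉ A \ B


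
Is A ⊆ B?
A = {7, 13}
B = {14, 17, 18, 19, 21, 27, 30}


A ⊆ B means every element of A is in B.
Elements in A not in B: {7, 13}
So A ⊄ B.

No, A ⊄ B


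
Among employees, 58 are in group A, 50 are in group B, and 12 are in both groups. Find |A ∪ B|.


|A ∪ B| = |A| + |B| - |A ∩ B|
= 58 + 50 - 12
= 96

|A ∪ B| = 96


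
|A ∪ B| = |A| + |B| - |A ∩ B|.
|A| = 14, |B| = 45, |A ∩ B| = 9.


|A ∪ B| = |A| + |B| - |A ∩ B|
= 14 + 45 - 9
= 50

|A ∪ B| = 50


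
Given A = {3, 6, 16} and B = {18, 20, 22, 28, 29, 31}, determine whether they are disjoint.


Disjoint means A ∩ B = ∅.
A ∩ B = ∅
A ∩ B = ∅, so A and B are disjoint.

Yes, A and B are disjoint


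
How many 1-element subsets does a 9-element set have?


C(n,k) = n! / (k!(n-k)!)
C(9,1) = 9! / (1!8!)
= 9

C(9,1) = 9


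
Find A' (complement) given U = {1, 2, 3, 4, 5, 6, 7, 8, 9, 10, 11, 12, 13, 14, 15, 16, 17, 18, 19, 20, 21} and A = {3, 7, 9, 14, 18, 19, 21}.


Aᶜ = U \ A = elements in U but not in A
U = {1, 2, 3, 4, 5, 6, 7, 8, 9, 10, 11, 12, 13, 14, 15, 16, 17, 18, 19, 20, 21}
A = {3, 7, 9, 14, 18, 19, 21}
Aᶜ = {1, 2, 4, 5, 6, 8, 10, 11, 12, 13, 15, 16, 17, 20}

Aᶜ = {1, 2, 4, 5, 6, 8, 10, 11, 12, 13, 15, 16, 17, 20}


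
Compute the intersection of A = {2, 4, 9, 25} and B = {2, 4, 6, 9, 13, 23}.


A ∩ B = elements in both A and B
A = {2, 4, 9, 25}
B = {2, 4, 6, 9, 13, 23}
A ∩ B = {2, 4, 9}

A ∩ B = {2, 4, 9}


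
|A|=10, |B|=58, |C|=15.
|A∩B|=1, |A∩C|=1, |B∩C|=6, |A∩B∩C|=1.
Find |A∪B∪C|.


|A∪B∪C| = |A|+|B|+|C| - |A∩B|-|A∩C|-|B∩C| + |A∩B∩C|
= 10+58+15 - 1-1-6 + 1
= 83 - 8 + 1
= 76

|A ∪ B ∪ C| = 76


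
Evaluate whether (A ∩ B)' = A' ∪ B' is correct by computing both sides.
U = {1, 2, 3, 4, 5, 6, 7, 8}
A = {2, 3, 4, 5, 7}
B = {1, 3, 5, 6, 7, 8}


LHS: A ∩ B = {3, 5, 7}
(A ∩ B)' = U \ (A ∩ B) = {1, 2, 4, 6, 8}
A' = {1, 6, 8}, B' = {2, 4}
Claimed RHS: A' ∪ B' = {1, 2, 4, 6, 8}
Identity is VALID: LHS = RHS = {1, 2, 4, 6, 8} ✓

Identity is valid. (A ∩ B)' = A' ∪ B' = {1, 2, 4, 6, 8}


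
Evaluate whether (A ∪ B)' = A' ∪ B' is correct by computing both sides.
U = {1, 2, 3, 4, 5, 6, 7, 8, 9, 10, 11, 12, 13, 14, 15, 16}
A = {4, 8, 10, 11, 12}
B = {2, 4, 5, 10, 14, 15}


LHS: A ∪ B = {2, 4, 5, 8, 10, 11, 12, 14, 15}
(A ∪ B)' = U \ (A ∪ B) = {1, 3, 6, 7, 9, 13, 16}
A' = {1, 2, 3, 5, 6, 7, 9, 13, 14, 15, 16}, B' = {1, 3, 6, 7, 8, 9, 11, 12, 13, 16}
Claimed RHS: A' ∪ B' = {1, 2, 3, 5, 6, 7, 8, 9, 11, 12, 13, 14, 15, 16}
Identity is INVALID: LHS = {1, 3, 6, 7, 9, 13, 16} but the RHS claimed here equals {1, 2, 3, 5, 6, 7, 8, 9, 11, 12, 13, 14, 15, 16}. The correct form is (A ∪ B)' = A' ∩ B'.

Identity is invalid: (A ∪ B)' = {1, 3, 6, 7, 9, 13, 16} but A' ∪ B' = {1, 2, 3, 5, 6, 7, 8, 9, 11, 12, 13, 14, 15, 16}. The correct De Morgan law is (A ∪ B)' = A' ∩ B'.


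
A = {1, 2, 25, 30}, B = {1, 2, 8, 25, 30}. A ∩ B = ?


A ∩ B = elements in both A and B
A = {1, 2, 25, 30}
B = {1, 2, 8, 25, 30}
A ∩ B = {1, 2, 25, 30}

A ∩ B = {1, 2, 25, 30}


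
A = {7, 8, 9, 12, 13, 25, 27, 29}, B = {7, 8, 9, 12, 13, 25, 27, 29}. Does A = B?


Two sets are equal iff they have exactly the same elements.
A = {7, 8, 9, 12, 13, 25, 27, 29}
B = {7, 8, 9, 12, 13, 25, 27, 29}
Same elements → A = B

Yes, A = B


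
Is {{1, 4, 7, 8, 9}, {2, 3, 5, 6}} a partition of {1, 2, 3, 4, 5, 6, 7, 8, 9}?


A partition requires: (1) non-empty parts, (2) pairwise disjoint, (3) union = U
Parts: {1, 4, 7, 8, 9}, {2, 3, 5, 6}
Union of parts: {1, 2, 3, 4, 5, 6, 7, 8, 9}
U = {1, 2, 3, 4, 5, 6, 7, 8, 9}
All non-empty? True
Pairwise disjoint? True
Covers U? True

Yes, valid partition


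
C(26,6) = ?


C(n,k) = n! / (k!(n-k)!)
C(26,6) = 26! / (6!20!)
= 230230

C(26,6) = 230230


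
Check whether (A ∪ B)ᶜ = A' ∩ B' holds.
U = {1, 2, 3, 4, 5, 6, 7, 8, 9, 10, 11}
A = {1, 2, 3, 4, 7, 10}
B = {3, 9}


LHS: A ∪ B = {1, 2, 3, 4, 7, 9, 10}
(A ∪ B)' = U \ (A ∪ B) = {5, 6, 8, 11}
A' = {5, 6, 8, 9, 11}, B' = {1, 2, 4, 5, 6, 7, 8, 10, 11}
Claimed RHS: A' ∩ B' = {5, 6, 8, 11}
Identity is VALID: LHS = RHS = {5, 6, 8, 11} ✓

Identity is valid. (A ∪ B)' = A' ∩ B' = {5, 6, 8, 11}


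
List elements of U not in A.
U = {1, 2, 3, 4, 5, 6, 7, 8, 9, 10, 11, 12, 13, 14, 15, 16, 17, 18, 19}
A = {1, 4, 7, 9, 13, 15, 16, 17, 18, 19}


Aᶜ = U \ A = elements in U but not in A
U = {1, 2, 3, 4, 5, 6, 7, 8, 9, 10, 11, 12, 13, 14, 15, 16, 17, 18, 19}
A = {1, 4, 7, 9, 13, 15, 16, 17, 18, 19}
Aᶜ = {2, 3, 5, 6, 8, 10, 11, 12, 14}

Aᶜ = {2, 3, 5, 6, 8, 10, 11, 12, 14}


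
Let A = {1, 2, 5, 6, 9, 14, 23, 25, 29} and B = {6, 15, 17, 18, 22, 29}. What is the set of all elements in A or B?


A ∪ B = all elements in A or B (or both)
A = {1, 2, 5, 6, 9, 14, 23, 25, 29}
B = {6, 15, 17, 18, 22, 29}
A ∪ B = {1, 2, 5, 6, 9, 14, 15, 17, 18, 22, 23, 25, 29}

A ∪ B = {1, 2, 5, 6, 9, 14, 15, 17, 18, 22, 23, 25, 29}


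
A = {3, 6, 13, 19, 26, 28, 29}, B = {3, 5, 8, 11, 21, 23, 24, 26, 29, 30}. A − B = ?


A \ B = elements in A but not in B
A = {3, 6, 13, 19, 26, 28, 29}
B = {3, 5, 8, 11, 21, 23, 24, 26, 29, 30}
Remove from A any elements in B
A \ B = {6, 13, 19, 28}

A \ B = {6, 13, 19, 28}


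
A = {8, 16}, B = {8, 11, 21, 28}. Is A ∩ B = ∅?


Disjoint means A ∩ B = ∅.
A ∩ B = {8}
A ∩ B ≠ ∅, so A and B are NOT disjoint.

No, A and B are not disjoint (A ∩ B = {8})


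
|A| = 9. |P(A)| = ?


Number of subsets = 2^n
= 2^9
= 512

|P(A)| = 512


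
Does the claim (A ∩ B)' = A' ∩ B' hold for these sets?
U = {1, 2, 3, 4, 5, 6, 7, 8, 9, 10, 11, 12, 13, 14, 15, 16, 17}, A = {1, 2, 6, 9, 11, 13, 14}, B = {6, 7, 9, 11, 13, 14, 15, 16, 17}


LHS: A ∩ B = {6, 9, 11, 13, 14}
(A ∩ B)' = U \ (A ∩ B) = {1, 2, 3, 4, 5, 7, 8, 10, 12, 15, 16, 17}
A' = {3, 4, 5, 7, 8, 10, 12, 15, 16, 17}, B' = {1, 2, 3, 4, 5, 8, 10, 12}
Claimed RHS: A' ∩ B' = {3, 4, 5, 8, 10, 12}
Identity is INVALID: LHS = {1, 2, 3, 4, 5, 7, 8, 10, 12, 15, 16, 17} but the RHS claimed here equals {3, 4, 5, 8, 10, 12}. The correct form is (A ∩ B)' = A' ∪ B'.

Identity is invalid: (A ∩ B)' = {1, 2, 3, 4, 5, 7, 8, 10, 12, 15, 16, 17} but A' ∩ B' = {3, 4, 5, 8, 10, 12}. The correct De Morgan law is (A ∩ B)' = A' ∪ B'.


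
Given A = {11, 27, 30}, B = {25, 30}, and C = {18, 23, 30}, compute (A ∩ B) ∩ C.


A ∩ B = {30}
(A ∩ B) ∩ C = {30}

A ∩ B ∩ C = {30}


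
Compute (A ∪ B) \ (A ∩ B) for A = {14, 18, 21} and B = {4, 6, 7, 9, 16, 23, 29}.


A △ B = (A \ B) ∪ (B \ A) = elements in exactly one of A or B
A \ B = {14, 18, 21}
B \ A = {4, 6, 7, 9, 16, 23, 29}
A △ B = {4, 6, 7, 9, 14, 16, 18, 21, 23, 29}

A △ B = {4, 6, 7, 9, 14, 16, 18, 21, 23, 29}


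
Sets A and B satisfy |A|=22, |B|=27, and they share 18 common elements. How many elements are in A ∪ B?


|A ∪ B| = |A| + |B| - |A ∩ B|
= 22 + 27 - 18
= 31

|A ∪ B| = 31


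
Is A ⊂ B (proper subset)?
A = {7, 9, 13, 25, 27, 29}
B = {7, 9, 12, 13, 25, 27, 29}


A ⊂ B requires: A ⊆ B AND A ≠ B.
A ⊆ B? Yes
A = B? No
A ⊂ B: Yes (A is a proper subset of B)

Yes, A ⊂ B


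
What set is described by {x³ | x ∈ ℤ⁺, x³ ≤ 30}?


Checking each candidate:
Condition: positive perfect cubes ≤ 30
Result = {1, 8, 27}

{1, 8, 27}


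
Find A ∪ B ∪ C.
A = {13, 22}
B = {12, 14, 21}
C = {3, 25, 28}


A ∪ B = {12, 13, 14, 21, 22}
(A ∪ B) ∪ C = {3, 12, 13, 14, 21, 22, 25, 28}

A ∪ B ∪ C = {3, 12, 13, 14, 21, 22, 25, 28}


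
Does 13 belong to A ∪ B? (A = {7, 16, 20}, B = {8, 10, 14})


A = {7, 16, 20}, B = {8, 10, 14}
A ∪ B = all elements in A or B
A ∪ B = {7, 8, 10, 14, 16, 20}
Checking if 13 ∈ A ∪ B
13 is not in A ∪ B → False

13 ∉ A ∪ B


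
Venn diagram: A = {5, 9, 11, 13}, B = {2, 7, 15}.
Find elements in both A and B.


A = {5, 9, 11, 13}
B = {2, 7, 15}
Region: in both A and B
Elements: ∅

Elements in both A and B: ∅


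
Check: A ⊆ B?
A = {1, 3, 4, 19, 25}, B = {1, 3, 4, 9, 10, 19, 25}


A ⊆ B means every element of A is in B.
All elements of A are in B.
So A ⊆ B.

Yes, A ⊆ B


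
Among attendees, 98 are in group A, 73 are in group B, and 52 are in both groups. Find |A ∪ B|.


|A ∪ B| = |A| + |B| - |A ∩ B|
= 98 + 73 - 52
= 119

|A ∪ B| = 119


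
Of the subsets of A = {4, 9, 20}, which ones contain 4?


A subset of A contains 4 iff the remaining 2 elements form any subset of A \ {4}.
Count: 2^(n-1) = 2^2 = 4
Subsets containing 4: {4}, {4, 9}, {4, 20}, {4, 9, 20}

Subsets containing 4 (4 total): {4}, {4, 9}, {4, 20}, {4, 9, 20}


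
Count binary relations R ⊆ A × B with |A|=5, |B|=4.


A relation from A to B is any subset of A × B.
|A × B| = 5 × 4 = 20
# relations = 2^|A × B| = 2^20 = 1048576

Number of relations = 1048576


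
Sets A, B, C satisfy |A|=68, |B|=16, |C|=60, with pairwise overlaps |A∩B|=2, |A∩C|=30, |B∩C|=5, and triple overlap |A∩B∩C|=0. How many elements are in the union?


|A∪B∪C| = |A|+|B|+|C| - |A∩B|-|A∩C|-|B∩C| + |A∩B∩C|
= 68+16+60 - 2-30-5 + 0
= 144 - 37 + 0
= 107

|A ∪ B ∪ C| = 107


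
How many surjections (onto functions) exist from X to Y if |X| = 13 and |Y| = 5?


n = |X| = 13, k = |Y| = 5. Surjections via inclusion-exclusion:
S(n,k) = Σ(-1)^i × C(k,i) × (k-i)^n, i=0 to k
i=0: (-1)^0×C(5,0)×5^13 = 1220703125
i=1: (-1)^1×C(5,1)×4^13 = -335544320
i=2: (-1)^2×C(5,2)×3^13 = 15943230
i=3: (-1)^3×C(5,3)×2^13 = -81920
i=4: (-1)^4×C(5,4)×1^13 = 5
i=5: (-1)^5×C(5,5)×0^13 = 0
Total = 901020120

Number of surjections = 901020120


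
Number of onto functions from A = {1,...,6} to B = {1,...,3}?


n = |A| = 6, k = |B| = 3. Surjections via inclusion-exclusion:
S(n,k) = Σ(-1)^i × C(k,i) × (k-i)^n, i=0 to k
i=0: (-1)^0×C(3,0)×3^6 = 729
i=1: (-1)^1×C(3,1)×2^6 = -192
i=2: (-1)^2×C(3,2)×1^6 = 3
i=3: (-1)^3×C(3,3)×0^6 = 0
Total = 540

Number of surjections = 540


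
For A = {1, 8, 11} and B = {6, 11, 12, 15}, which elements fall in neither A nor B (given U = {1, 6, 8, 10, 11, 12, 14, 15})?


A = {1, 8, 11}
B = {6, 11, 12, 15}
Region: in neither A nor B (given U = {1, 6, 8, 10, 11, 12, 14, 15})
Elements: {10, 14}

Elements in neither A nor B (given U = {1, 6, 8, 10, 11, 12, 14, 15}): {10, 14}


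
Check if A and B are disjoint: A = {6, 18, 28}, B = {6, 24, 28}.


Disjoint means A ∩ B = ∅.
A ∩ B = {6, 28}
A ∩ B ≠ ∅, so A and B are NOT disjoint.

No, A and B are not disjoint (A ∩ B = {6, 28})


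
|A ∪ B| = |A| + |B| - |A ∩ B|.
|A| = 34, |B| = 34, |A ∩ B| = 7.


|A ∪ B| = |A| + |B| - |A ∩ B|
= 34 + 34 - 7
= 61

|A ∪ B| = 61


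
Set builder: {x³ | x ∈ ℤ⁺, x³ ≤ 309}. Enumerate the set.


Checking each candidate:
Condition: positive perfect cubes ≤ 309
Result = {1, 8, 27, 64, 125, 216}

{1, 8, 27, 64, 125, 216}


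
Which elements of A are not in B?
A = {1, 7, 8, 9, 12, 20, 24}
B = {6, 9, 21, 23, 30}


A \ B = elements in A but not in B
A = {1, 7, 8, 9, 12, 20, 24}
B = {6, 9, 21, 23, 30}
Remove from A any elements in B
A \ B = {1, 7, 8, 12, 20, 24}

A \ B = {1, 7, 8, 12, 20, 24}


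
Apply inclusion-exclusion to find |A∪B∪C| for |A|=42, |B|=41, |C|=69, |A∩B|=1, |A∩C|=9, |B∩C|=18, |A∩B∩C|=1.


|A∪B∪C| = |A|+|B|+|C| - |A∩B|-|A∩C|-|B∩C| + |A∩B∩C|
= 42+41+69 - 1-9-18 + 1
= 152 - 28 + 1
= 125

|A ∪ B ∪ C| = 125


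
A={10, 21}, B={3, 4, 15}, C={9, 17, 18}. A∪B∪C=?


A ∪ B = {3, 4, 10, 15, 21}
(A ∪ B) ∪ C = {3, 4, 9, 10, 15, 17, 18, 21}

A ∪ B ∪ C = {3, 4, 9, 10, 15, 17, 18, 21}


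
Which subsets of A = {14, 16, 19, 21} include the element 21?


A subset of A contains 21 iff the remaining 3 elements form any subset of A \ {21}.
Count: 2^(n-1) = 2^3 = 8
Subsets containing 21: {21}, {14, 21}, {16, 21}, {19, 21}, {14, 16, 21}, {14, 19, 21}, {16, 19, 21}, {14, 16, 19, 21}

Subsets containing 21 (8 total): {21}, {14, 21}, {16, 21}, {19, 21}, {14, 16, 21}, {14, 19, 21}, {16, 19, 21}, {14, 16, 19, 21}


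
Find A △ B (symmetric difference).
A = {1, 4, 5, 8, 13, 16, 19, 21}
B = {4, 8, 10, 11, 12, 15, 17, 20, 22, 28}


A △ B = (A \ B) ∪ (B \ A) = elements in exactly one of A or B
A \ B = {1, 5, 13, 16, 19, 21}
B \ A = {10, 11, 12, 15, 17, 20, 22, 28}
A △ B = {1, 5, 10, 11, 12, 13, 15, 16, 17, 19, 20, 21, 22, 28}

A △ B = {1, 5, 10, 11, 12, 13, 15, 16, 17, 19, 20, 21, 22, 28}


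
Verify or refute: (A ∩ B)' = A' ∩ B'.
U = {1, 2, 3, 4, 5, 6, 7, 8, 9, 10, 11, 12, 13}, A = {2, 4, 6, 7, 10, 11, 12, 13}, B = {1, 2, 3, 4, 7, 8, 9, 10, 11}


LHS: A ∩ B = {2, 4, 7, 10, 11}
(A ∩ B)' = U \ (A ∩ B) = {1, 3, 5, 6, 8, 9, 12, 13}
A' = {1, 3, 5, 8, 9}, B' = {5, 6, 12, 13}
Claimed RHS: A' ∩ B' = {5}
Identity is INVALID: LHS = {1, 3, 5, 6, 8, 9, 12, 13} but the RHS claimed here equals {5}. The correct form is (A ∩ B)' = A' ∪ B'.

Identity is invalid: (A ∩ B)' = {1, 3, 5, 6, 8, 9, 12, 13} but A' ∩ B' = {5}. The correct De Morgan law is (A ∩ B)' = A' ∪ B'.


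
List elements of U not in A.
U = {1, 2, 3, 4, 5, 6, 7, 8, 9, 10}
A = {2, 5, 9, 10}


Aᶜ = U \ A = elements in U but not in A
U = {1, 2, 3, 4, 5, 6, 7, 8, 9, 10}
A = {2, 5, 9, 10}
Aᶜ = {1, 3, 4, 6, 7, 8}

Aᶜ = {1, 3, 4, 6, 7, 8}


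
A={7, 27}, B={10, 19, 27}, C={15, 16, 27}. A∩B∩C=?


A ∩ B = {27}
(A ∩ B) ∩ C = {27}

A ∩ B ∩ C = {27}


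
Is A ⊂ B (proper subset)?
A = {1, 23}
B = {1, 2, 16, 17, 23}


A ⊂ B requires: A ⊆ B AND A ≠ B.
A ⊆ B? Yes
A = B? No
A ⊂ B: Yes (A is a proper subset of B)

Yes, A ⊂ B


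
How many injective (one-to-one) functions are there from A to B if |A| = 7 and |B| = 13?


An injection sends each of |A| = 7 inputs to a distinct output in B.
# injections = |B|·(|B|-1)·…·(|B|-|A|+1) = 13! / (13 - 7)!
= 13 × 12 × 11 × 10 × 9 × 8 × 7
= 8648640

Number of injections = 8648640


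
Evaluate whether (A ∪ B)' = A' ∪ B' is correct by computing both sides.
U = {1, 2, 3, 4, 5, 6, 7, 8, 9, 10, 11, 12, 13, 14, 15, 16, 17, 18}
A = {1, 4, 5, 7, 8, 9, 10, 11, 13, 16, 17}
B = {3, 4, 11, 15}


LHS: A ∪ B = {1, 3, 4, 5, 7, 8, 9, 10, 11, 13, 15, 16, 17}
(A ∪ B)' = U \ (A ∪ B) = {2, 6, 12, 14, 18}
A' = {2, 3, 6, 12, 14, 15, 18}, B' = {1, 2, 5, 6, 7, 8, 9, 10, 12, 13, 14, 16, 17, 18}
Claimed RHS: A' ∪ B' = {1, 2, 3, 5, 6, 7, 8, 9, 10, 12, 13, 14, 15, 16, 17, 18}
Identity is INVALID: LHS = {2, 6, 12, 14, 18} but the RHS claimed here equals {1, 2, 3, 5, 6, 7, 8, 9, 10, 12, 13, 14, 15, 16, 17, 18}. The correct form is (A ∪ B)' = A' ∩ B'.

Identity is invalid: (A ∪ B)' = {2, 6, 12, 14, 18} but A' ∪ B' = {1, 2, 3, 5, 6, 7, 8, 9, 10, 12, 13, 14, 15, 16, 17, 18}. The correct De Morgan law is (A ∪ B)' = A' ∩ B'.


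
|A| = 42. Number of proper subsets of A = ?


Total subsets = 2^n = 2^42 = 4398046511104
Proper subsets exclude the set itself: 2^n - 1
= 4398046511104 - 1
= 4398046511103

Number of proper subsets = 4398046511103


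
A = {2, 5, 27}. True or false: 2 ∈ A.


A = {2, 5, 27}
Checking if 2 is in A
2 is in A → True

2 ∈ A


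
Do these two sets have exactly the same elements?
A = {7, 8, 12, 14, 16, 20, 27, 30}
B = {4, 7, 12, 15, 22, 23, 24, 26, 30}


Two sets are equal iff they have exactly the same elements.
A = {7, 8, 12, 14, 16, 20, 27, 30}
B = {4, 7, 12, 15, 22, 23, 24, 26, 30}
Differences: {4, 8, 14, 15, 16, 20, 22, 23, 24, 26, 27}
A ≠ B

No, A ≠ B


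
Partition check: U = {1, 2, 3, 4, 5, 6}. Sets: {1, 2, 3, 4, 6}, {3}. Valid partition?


A partition requires: (1) non-empty parts, (2) pairwise disjoint, (3) union = U
Parts: {1, 2, 3, 4, 6}, {3}
Union of parts: {1, 2, 3, 4, 6}
U = {1, 2, 3, 4, 5, 6}
All non-empty? True
Pairwise disjoint? False
Covers U? False

No, not a valid partition


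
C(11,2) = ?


C(n,k) = n! / (k!(n-k)!)
C(11,2) = 11! / (2!9!)
= 55

C(11,2) = 55


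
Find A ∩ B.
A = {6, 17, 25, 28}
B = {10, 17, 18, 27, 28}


A ∩ B = elements in both A and B
A = {6, 17, 25, 28}
B = {10, 17, 18, 27, 28}
A ∩ B = {17, 28}

A ∩ B = {17, 28}


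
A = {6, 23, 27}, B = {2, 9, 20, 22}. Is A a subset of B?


A ⊆ B means every element of A is in B.
Elements in A not in B: {6, 23, 27}
So A ⊄ B.

No, A ⊄ B


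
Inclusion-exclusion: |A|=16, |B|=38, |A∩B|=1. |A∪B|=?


|A ∪ B| = |A| + |B| - |A ∩ B|
= 16 + 38 - 1
= 53

|A ∪ B| = 53


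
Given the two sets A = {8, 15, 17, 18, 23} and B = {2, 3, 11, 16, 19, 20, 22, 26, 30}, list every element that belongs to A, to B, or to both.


A ∪ B = all elements in A or B (or both)
A = {8, 15, 17, 18, 23}
B = {2, 3, 11, 16, 19, 20, 22, 26, 30}
A ∪ B = {2, 3, 8, 11, 15, 16, 17, 18, 19, 20, 22, 23, 26, 30}

A ∪ B = {2, 3, 8, 11, 15, 16, 17, 18, 19, 20, 22, 23, 26, 30}


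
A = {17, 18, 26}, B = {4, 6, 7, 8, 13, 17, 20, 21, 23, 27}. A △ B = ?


A △ B = (A \ B) ∪ (B \ A) = elements in exactly one of A or B
A \ B = {18, 26}
B \ A = {4, 6, 7, 8, 13, 20, 21, 23, 27}
A △ B = {4, 6, 7, 8, 13, 18, 20, 21, 23, 26, 27}

A △ B = {4, 6, 7, 8, 13, 18, 20, 21, 23, 26, 27}


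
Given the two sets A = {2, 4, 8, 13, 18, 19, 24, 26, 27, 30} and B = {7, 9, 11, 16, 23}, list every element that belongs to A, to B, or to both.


A ∪ B = all elements in A or B (or both)
A = {2, 4, 8, 13, 18, 19, 24, 26, 27, 30}
B = {7, 9, 11, 16, 23}
A ∪ B = {2, 4, 7, 8, 9, 11, 13, 16, 18, 19, 23, 24, 26, 27, 30}

A ∪ B = {2, 4, 7, 8, 9, 11, 13, 16, 18, 19, 23, 24, 26, 27, 30}


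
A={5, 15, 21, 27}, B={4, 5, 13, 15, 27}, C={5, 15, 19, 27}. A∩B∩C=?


A ∩ B = {5, 15, 27}
(A ∩ B) ∩ C = {5, 15, 27}

A ∩ B ∩ C = {5, 15, 27}


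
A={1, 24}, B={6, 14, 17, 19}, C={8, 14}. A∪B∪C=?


A ∪ B = {1, 6, 14, 17, 19, 24}
(A ∪ B) ∪ C = {1, 6, 8, 14, 17, 19, 24}

A ∪ B ∪ C = {1, 6, 8, 14, 17, 19, 24}


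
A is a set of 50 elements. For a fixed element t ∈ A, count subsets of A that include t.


Subsets of A containing t correspond to subsets of A \ {t}, which has 49 elements.
Count = 2^(n-1) = 2^49
= 562949953421312

Number of subsets containing t = 562949953421312


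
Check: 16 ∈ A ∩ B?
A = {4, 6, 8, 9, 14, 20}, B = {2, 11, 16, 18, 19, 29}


A = {4, 6, 8, 9, 14, 20}, B = {2, 11, 16, 18, 19, 29}
A ∩ B = elements in both A and B
A ∩ B = ∅
Checking if 16 ∈ A ∩ B
16 is not in A ∩ B → False

16 ∉ A ∩ B


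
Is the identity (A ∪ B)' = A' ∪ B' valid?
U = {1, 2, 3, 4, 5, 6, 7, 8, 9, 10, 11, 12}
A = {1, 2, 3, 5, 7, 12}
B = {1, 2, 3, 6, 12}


LHS: A ∪ B = {1, 2, 3, 5, 6, 7, 12}
(A ∪ B)' = U \ (A ∪ B) = {4, 8, 9, 10, 11}
A' = {4, 6, 8, 9, 10, 11}, B' = {4, 5, 7, 8, 9, 10, 11}
Claimed RHS: A' ∪ B' = {4, 5, 6, 7, 8, 9, 10, 11}
Identity is INVALID: LHS = {4, 8, 9, 10, 11} but the RHS claimed here equals {4, 5, 6, 7, 8, 9, 10, 11}. The correct form is (A ∪ B)' = A' ∩ B'.

Identity is invalid: (A ∪ B)' = {4, 8, 9, 10, 11} but A' ∪ B' = {4, 5, 6, 7, 8, 9, 10, 11}. The correct De Morgan law is (A ∪ B)' = A' ∩ B'.


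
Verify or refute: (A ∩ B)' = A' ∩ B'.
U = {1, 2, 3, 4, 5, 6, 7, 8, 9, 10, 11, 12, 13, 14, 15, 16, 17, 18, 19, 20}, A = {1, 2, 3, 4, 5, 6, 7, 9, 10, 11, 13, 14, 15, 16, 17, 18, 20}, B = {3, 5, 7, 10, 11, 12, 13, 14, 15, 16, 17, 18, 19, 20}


LHS: A ∩ B = {3, 5, 7, 10, 11, 13, 14, 15, 16, 17, 18, 20}
(A ∩ B)' = U \ (A ∩ B) = {1, 2, 4, 6, 8, 9, 12, 19}
A' = {8, 12, 19}, B' = {1, 2, 4, 6, 8, 9}
Claimed RHS: A' ∩ B' = {8}
Identity is INVALID: LHS = {1, 2, 4, 6, 8, 9, 12, 19} but the RHS claimed here equals {8}. The correct form is (A ∩ B)' = A' ∪ B'.

Identity is invalid: (A ∩ B)' = {1, 2, 4, 6, 8, 9, 12, 19} but A' ∩ B' = {8}. The correct De Morgan law is (A ∩ B)' = A' ∪ B'.


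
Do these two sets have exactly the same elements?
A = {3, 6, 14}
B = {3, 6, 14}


Two sets are equal iff they have exactly the same elements.
A = {3, 6, 14}
B = {3, 6, 14}
Same elements → A = B

Yes, A = B


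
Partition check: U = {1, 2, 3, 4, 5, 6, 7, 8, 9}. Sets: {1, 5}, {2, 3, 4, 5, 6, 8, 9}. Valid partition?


A partition requires: (1) non-empty parts, (2) pairwise disjoint, (3) union = U
Parts: {1, 5}, {2, 3, 4, 5, 6, 8, 9}
Union of parts: {1, 2, 3, 4, 5, 6, 8, 9}
U = {1, 2, 3, 4, 5, 6, 7, 8, 9}
All non-empty? True
Pairwise disjoint? False
Covers U? False

No, not a valid partition


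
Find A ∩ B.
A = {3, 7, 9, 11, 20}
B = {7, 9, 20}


A ∩ B = elements in both A and B
A = {3, 7, 9, 11, 20}
B = {7, 9, 20}
A ∩ B = {7, 9, 20}

A ∩ B = {7, 9, 20}


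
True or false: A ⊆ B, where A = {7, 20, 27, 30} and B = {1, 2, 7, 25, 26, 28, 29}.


A ⊆ B means every element of A is in B.
Elements in A not in B: {20, 27, 30}
So A ⊄ B.

No, A ⊄ B


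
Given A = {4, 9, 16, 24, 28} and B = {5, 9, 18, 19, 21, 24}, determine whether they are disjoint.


Disjoint means A ∩ B = ∅.
A ∩ B = {9, 24}
A ∩ B ≠ ∅, so A and B are NOT disjoint.

No, A and B are not disjoint (A ∩ B = {9, 24})


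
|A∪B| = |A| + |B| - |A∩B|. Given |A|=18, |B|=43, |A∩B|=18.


|A ∪ B| = |A| + |B| - |A ∩ B|
= 18 + 43 - 18
= 43

|A ∪ B| = 43


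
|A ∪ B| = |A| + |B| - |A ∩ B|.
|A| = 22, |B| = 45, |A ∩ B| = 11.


|A ∪ B| = |A| + |B| - |A ∩ B|
= 22 + 45 - 11
= 56

|A ∪ B| = 56


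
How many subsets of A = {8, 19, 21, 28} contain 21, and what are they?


A subset of A contains 21 iff the remaining 3 elements form any subset of A \ {21}.
Count: 2^(n-1) = 2^3 = 8
Subsets containing 21: {21}, {8, 21}, {19, 21}, {21, 28}, {8, 19, 21}, {8, 21, 28}, {19, 21, 28}, {8, 19, 21, 28}

Subsets containing 21 (8 total): {21}, {8, 21}, {19, 21}, {21, 28}, {8, 19, 21}, {8, 21, 28}, {19, 21, 28}, {8, 19, 21, 28}


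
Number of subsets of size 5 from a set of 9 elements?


C(n,k) = n! / (k!(n-k)!)
C(9,5) = 9! / (5!4!)
= 126

C(9,5) = 126


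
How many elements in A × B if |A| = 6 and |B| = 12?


|A × B| = |A| × |B|
= 6 × 12
= 72

|A × B| = 72


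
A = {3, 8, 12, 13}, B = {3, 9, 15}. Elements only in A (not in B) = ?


A = {3, 8, 12, 13}
B = {3, 9, 15}
Region: only in A (not in B)
Elements: {8, 12, 13}

Elements only in A (not in B): {8, 12, 13}


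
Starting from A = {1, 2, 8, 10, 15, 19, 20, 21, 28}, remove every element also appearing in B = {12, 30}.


A \ B = elements in A but not in B
A = {1, 2, 8, 10, 15, 19, 20, 21, 28}
B = {12, 30}
Remove from A any elements in B
A \ B = {1, 2, 8, 10, 15, 19, 20, 21, 28}

A \ B = {1, 2, 8, 10, 15, 19, 20, 21, 28}


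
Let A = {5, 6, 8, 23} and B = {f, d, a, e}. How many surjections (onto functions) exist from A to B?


n = |A| = 4, k = |B| = 4. Surjections via inclusion-exclusion:
S(n,k) = Σ(-1)^i × C(k,i) × (k-i)^n, i=0 to k
i=0: (-1)^0×C(4,0)×4^4 = 256
i=1: (-1)^1×C(4,1)×3^4 = -324
i=2: (-1)^2×C(4,2)×2^4 = 96
i=3: (-1)^3×C(4,3)×1^4 = -4
i=4: (-1)^4×C(4,4)×0^4 = 0
Total = 24

Number of surjections = 24


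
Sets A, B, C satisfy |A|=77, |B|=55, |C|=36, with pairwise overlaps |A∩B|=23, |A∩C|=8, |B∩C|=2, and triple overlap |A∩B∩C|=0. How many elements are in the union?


|A∪B∪C| = |A|+|B|+|C| - |A∩B|-|A∩C|-|B∩C| + |A∩B∩C|
= 77+55+36 - 23-8-2 + 0
= 168 - 33 + 0
= 135

|A ∪ B ∪ C| = 135


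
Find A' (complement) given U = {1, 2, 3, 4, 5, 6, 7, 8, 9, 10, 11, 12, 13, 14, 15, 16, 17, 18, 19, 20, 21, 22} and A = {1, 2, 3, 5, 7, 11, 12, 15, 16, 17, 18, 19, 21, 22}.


Aᶜ = U \ A = elements in U but not in A
U = {1, 2, 3, 4, 5, 6, 7, 8, 9, 10, 11, 12, 13, 14, 15, 16, 17, 18, 19, 20, 21, 22}
A = {1, 2, 3, 5, 7, 11, 12, 15, 16, 17, 18, 19, 21, 22}
Aᶜ = {4, 6, 8, 9, 10, 13, 14, 20}

Aᶜ = {4, 6, 8, 9, 10, 13, 14, 20}


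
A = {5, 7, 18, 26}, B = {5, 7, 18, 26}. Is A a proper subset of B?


A ⊂ B requires: A ⊆ B AND A ≠ B.
A ⊆ B? Yes
A = B? Yes
A = B, so A is not a PROPER subset.

No, A is not a proper subset of B


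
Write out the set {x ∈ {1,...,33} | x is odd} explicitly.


Checking each candidate:
Condition: odd numbers in {1,...,33}
Result = {1, 3, 5, 7, 9, 11, 13, 15, 17, 19, 21, 23, 25, 27, 29, 31, 33}

{1, 3, 5, 7, 9, 11, 13, 15, 17, 19, 21, 23, 25, 27, 29, 31, 33}


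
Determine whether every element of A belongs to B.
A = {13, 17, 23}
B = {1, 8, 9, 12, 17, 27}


A ⊆ B means every element of A is in B.
Elements in A not in B: {13, 23}
So A ⊄ B.

No, A ⊄ B


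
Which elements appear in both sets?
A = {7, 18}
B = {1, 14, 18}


A ∩ B = elements in both A and B
A = {7, 18}
B = {1, 14, 18}
A ∩ B = {18}

A ∩ B = {18}


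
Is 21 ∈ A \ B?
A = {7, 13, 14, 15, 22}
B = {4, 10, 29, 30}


A = {7, 13, 14, 15, 22}, B = {4, 10, 29, 30}
A \ B = elements in A but not in B
A \ B = {7, 13, 14, 15, 22}
Checking if 21 ∈ A \ B
21 is not in A \ B → False

21 ∉ A \ B


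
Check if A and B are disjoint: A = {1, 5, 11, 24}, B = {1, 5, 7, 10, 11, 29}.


Disjoint means A ∩ B = ∅.
A ∩ B = {1, 5, 11}
A ∩ B ≠ ∅, so A and B are NOT disjoint.

No, A and B are not disjoint (A ∩ B = {1, 5, 11})


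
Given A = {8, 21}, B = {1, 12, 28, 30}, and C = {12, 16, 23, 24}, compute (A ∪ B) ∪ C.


A ∪ B = {1, 8, 12, 21, 28, 30}
(A ∪ B) ∪ C = {1, 8, 12, 16, 21, 23, 24, 28, 30}

A ∪ B ∪ C = {1, 8, 12, 16, 21, 23, 24, 28, 30}


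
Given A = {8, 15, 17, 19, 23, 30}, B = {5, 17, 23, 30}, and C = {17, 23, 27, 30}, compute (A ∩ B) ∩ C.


A ∩ B = {17, 23, 30}
(A ∩ B) ∩ C = {17, 23, 30}

A ∩ B ∩ C = {17, 23, 30}


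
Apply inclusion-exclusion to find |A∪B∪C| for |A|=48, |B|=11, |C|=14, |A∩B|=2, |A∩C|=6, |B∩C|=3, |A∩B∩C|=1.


|A∪B∪C| = |A|+|B|+|C| - |A∩B|-|A∩C|-|B∩C| + |A∩B∩C|
= 48+11+14 - 2-6-3 + 1
= 73 - 11 + 1
= 63

|A ∪ B ∪ C| = 63


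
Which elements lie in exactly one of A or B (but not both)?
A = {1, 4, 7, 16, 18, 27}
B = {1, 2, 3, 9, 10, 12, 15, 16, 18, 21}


A △ B = (A \ B) ∪ (B \ A) = elements in exactly one of A or B
A \ B = {4, 7, 27}
B \ A = {2, 3, 9, 10, 12, 15, 21}
A △ B = {2, 3, 4, 7, 9, 10, 12, 15, 21, 27}

A △ B = {2, 3, 4, 7, 9, 10, 12, 15, 21, 27}


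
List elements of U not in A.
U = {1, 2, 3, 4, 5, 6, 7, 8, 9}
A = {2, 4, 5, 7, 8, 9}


Aᶜ = U \ A = elements in U but not in A
U = {1, 2, 3, 4, 5, 6, 7, 8, 9}
A = {2, 4, 5, 7, 8, 9}
Aᶜ = {1, 3, 6}

Aᶜ = {1, 3, 6}


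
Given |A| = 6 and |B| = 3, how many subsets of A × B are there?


A relation from A to B is any subset of A × B.
|A × B| = 6 × 3 = 18
# relations = 2^|A × B| = 2^18 = 262144

Number of relations = 262144


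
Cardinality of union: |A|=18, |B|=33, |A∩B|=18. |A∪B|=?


|A ∪ B| = |A| + |B| - |A ∩ B|
= 18 + 33 - 18
= 33

|A ∪ B| = 33


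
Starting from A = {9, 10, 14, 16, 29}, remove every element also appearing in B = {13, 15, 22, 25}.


A \ B = elements in A but not in B
A = {9, 10, 14, 16, 29}
B = {13, 15, 22, 25}
Remove from A any elements in B
A \ B = {9, 10, 14, 16, 29}

A \ B = {9, 10, 14, 16, 29}


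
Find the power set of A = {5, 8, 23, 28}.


|A| = 4, so |P(A)| = 2^4 = 16
Enumerate subsets by cardinality (0 to 4):
∅, {5}, {8}, {23}, {28}, {5, 8}, {5, 23}, {5, 28}, {8, 23}, {8, 28}, {23, 28}, {5, 8, 23}, {5, 8, 28}, {5, 23, 28}, {8, 23, 28}, {5, 8, 23, 28}

P(A) has 16 subsets: ∅, {5}, {8}, {23}, {28}, {5, 8}, {5, 23}, {5, 28}, {8, 23}, {8, 28}, {23, 28}, {5, 8, 23}, {5, 8, 28}, {5, 23, 28}, {8, 23, 28}, {5, 8, 23, 28}


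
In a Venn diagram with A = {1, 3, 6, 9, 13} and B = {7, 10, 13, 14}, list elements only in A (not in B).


A = {1, 3, 6, 9, 13}
B = {7, 10, 13, 14}
Region: only in A (not in B)
Elements: {1, 3, 6, 9}

Elements only in A (not in B): {1, 3, 6, 9}


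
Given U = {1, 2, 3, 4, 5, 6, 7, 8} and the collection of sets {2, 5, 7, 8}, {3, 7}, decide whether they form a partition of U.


A partition requires: (1) non-empty parts, (2) pairwise disjoint, (3) union = U
Parts: {2, 5, 7, 8}, {3, 7}
Union of parts: {2, 3, 5, 7, 8}
U = {1, 2, 3, 4, 5, 6, 7, 8}
All non-empty? True
Pairwise disjoint? False
Covers U? False

No, not a valid partition


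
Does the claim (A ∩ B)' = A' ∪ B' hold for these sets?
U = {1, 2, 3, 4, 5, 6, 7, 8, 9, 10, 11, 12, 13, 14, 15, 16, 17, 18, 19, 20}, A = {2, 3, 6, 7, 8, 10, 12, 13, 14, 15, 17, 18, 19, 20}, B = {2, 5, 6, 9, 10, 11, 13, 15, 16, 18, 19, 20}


LHS: A ∩ B = {2, 6, 10, 13, 15, 18, 19, 20}
(A ∩ B)' = U \ (A ∩ B) = {1, 3, 4, 5, 7, 8, 9, 11, 12, 14, 16, 17}
A' = {1, 4, 5, 9, 11, 16}, B' = {1, 3, 4, 7, 8, 12, 14, 17}
Claimed RHS: A' ∪ B' = {1, 3, 4, 5, 7, 8, 9, 11, 12, 14, 16, 17}
Identity is VALID: LHS = RHS = {1, 3, 4, 5, 7, 8, 9, 11, 12, 14, 16, 17} ✓

Identity is valid. (A ∩ B)' = A' ∪ B' = {1, 3, 4, 5, 7, 8, 9, 11, 12, 14, 16, 17}


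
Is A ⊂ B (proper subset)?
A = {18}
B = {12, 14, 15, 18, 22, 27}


A ⊂ B requires: A ⊆ B AND A ≠ B.
A ⊆ B? Yes
A = B? No
A ⊂ B: Yes (A is a proper subset of B)

Yes, A ⊂ B


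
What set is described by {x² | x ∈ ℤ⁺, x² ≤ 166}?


Checking each candidate:
Condition: positive perfect squares ≤ 166
Result = {1, 4, 9, 16, 25, 36, 49, 64, 81, 100, 121, 144}

{1, 4, 9, 16, 25, 36, 49, 64, 81, 100, 121, 144}


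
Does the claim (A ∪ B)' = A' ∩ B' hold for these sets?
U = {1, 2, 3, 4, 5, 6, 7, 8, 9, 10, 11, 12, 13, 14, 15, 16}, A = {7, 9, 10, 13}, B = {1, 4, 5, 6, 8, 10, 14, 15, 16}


LHS: A ∪ B = {1, 4, 5, 6, 7, 8, 9, 10, 13, 14, 15, 16}
(A ∪ B)' = U \ (A ∪ B) = {2, 3, 11, 12}
A' = {1, 2, 3, 4, 5, 6, 8, 11, 12, 14, 15, 16}, B' = {2, 3, 7, 9, 11, 12, 13}
Claimed RHS: A' ∩ B' = {2, 3, 11, 12}
Identity is VALID: LHS = RHS = {2, 3, 11, 12} ✓

Identity is valid. (A ∪ B)' = A' ∩ B' = {2, 3, 11, 12}


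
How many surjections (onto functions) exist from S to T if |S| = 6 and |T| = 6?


n = |S| = 6, k = |T| = 6. Surjections via inclusion-exclusion:
S(n,k) = Σ(-1)^i × C(k,i) × (k-i)^n, i=0 to k
i=0: (-1)^0×C(6,0)×6^6 = 46656
i=1: (-1)^1×C(6,1)×5^6 = -93750
i=2: (-1)^2×C(6,2)×4^6 = 61440
i=3: (-1)^3×C(6,3)×3^6 = -14580
i=4: (-1)^4×C(6,4)×2^6 = 960
i=5: (-1)^5×C(6,5)×1^6 = -6
i=6: (-1)^6×C(6,6)×0^6 = 0
Total = 720

Number of surjections = 720


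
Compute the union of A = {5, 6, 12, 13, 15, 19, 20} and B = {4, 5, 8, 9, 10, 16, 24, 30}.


A ∪ B = all elements in A or B (or both)
A = {5, 6, 12, 13, 15, 19, 20}
B = {4, 5, 8, 9, 10, 16, 24, 30}
A ∪ B = {4, 5, 6, 8, 9, 10, 12, 13, 15, 16, 19, 20, 24, 30}

A ∪ B = {4, 5, 6, 8, 9, 10, 12, 13, 15, 16, 19, 20, 24, 30}


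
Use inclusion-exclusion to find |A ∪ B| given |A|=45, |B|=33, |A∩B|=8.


|A ∪ B| = |A| + |B| - |A ∩ B|
= 45 + 33 - 8
= 70

|A ∪ B| = 70


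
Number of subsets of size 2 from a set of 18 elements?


C(n,k) = n! / (k!(n-k)!)
C(18,2) = 18! / (2!16!)
= 153

C(18,2) = 153


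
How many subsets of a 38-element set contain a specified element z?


Subsets of A containing z correspond to subsets of A \ {z}, which has 37 elements.
Count = 2^(n-1) = 2^37
= 137438953472

Number of subsets containing z = 137438953472


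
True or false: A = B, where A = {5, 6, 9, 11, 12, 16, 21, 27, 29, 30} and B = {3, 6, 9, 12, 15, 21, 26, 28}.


Two sets are equal iff they have exactly the same elements.
A = {5, 6, 9, 11, 12, 16, 21, 27, 29, 30}
B = {3, 6, 9, 12, 15, 21, 26, 28}
Differences: {3, 5, 11, 15, 16, 26, 27, 28, 29, 30}
A ≠ B

No, A ≠ B


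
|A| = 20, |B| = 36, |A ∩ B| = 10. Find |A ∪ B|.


|A ∪ B| = |A| + |B| - |A ∩ B|
= 20 + 36 - 10
= 46

|A ∪ B| = 46


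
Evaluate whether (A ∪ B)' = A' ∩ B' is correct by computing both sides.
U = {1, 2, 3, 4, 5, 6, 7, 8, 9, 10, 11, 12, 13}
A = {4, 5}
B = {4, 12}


LHS: A ∪ B = {4, 5, 12}
(A ∪ B)' = U \ (A ∪ B) = {1, 2, 3, 6, 7, 8, 9, 10, 11, 13}
A' = {1, 2, 3, 6, 7, 8, 9, 10, 11, 12, 13}, B' = {1, 2, 3, 5, 6, 7, 8, 9, 10, 11, 13}
Claimed RHS: A' ∩ B' = {1, 2, 3, 6, 7, 8, 9, 10, 11, 13}
Identity is VALID: LHS = RHS = {1, 2, 3, 6, 7, 8, 9, 10, 11, 13} ✓

Identity is valid. (A ∪ B)' = A' ∩ B' = {1, 2, 3, 6, 7, 8, 9, 10, 11, 13}


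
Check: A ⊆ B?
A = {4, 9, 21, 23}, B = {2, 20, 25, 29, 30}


A ⊆ B means every element of A is in B.
Elements in A not in B: {4, 9, 21, 23}
So A ⊄ B.

No, A ⊄ B


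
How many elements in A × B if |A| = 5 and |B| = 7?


|A × B| = |A| × |B|
= 5 × 7
= 35

|A × B| = 35


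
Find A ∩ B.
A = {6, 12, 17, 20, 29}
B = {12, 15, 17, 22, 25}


A ∩ B = elements in both A and B
A = {6, 12, 17, 20, 29}
B = {12, 15, 17, 22, 25}
A ∩ B = {12, 17}

A ∩ B = {12, 17}


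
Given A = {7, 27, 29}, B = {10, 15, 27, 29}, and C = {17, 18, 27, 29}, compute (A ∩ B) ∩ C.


A ∩ B = {27, 29}
(A ∩ B) ∩ C = {27, 29}

A ∩ B ∩ C = {27, 29}
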